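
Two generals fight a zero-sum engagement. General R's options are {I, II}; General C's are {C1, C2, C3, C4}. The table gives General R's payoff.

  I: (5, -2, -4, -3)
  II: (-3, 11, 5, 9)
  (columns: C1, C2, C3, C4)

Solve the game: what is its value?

Row minima: I → -4, II → -3; maximin = -3.
Column maxima: C1 → 5, C2 → 11, C3 → 5, C4 → 9; minimax = 5.
-3 ≠ 5, so there is no saddle point; optimal play is mixed.
C2 is strictly dominated by C3 (it gives General R strictly more in every row), so General C never plays it.
C4 is strictly dominated by C3 (it gives General R strictly more in every row), so General C never plays it.
On the remaining 2×2 (I, II vs C1, C3):
Let General R play I with probability p. Expected payoff against C1: 5p + (-3)(1−p) = 8p − 3; against C3: (-4)p + 5(1−p) = −9p + 5.
Setting these equal: 8p − 3 = −9p + 5 ⇒ 17p = 8 ⇒ p = 8/17, and the value is (8)·(8/17) − 3 = 13/17.
For General C: with q = P(C1), equating I's and II's payoffs gives 9q − 4 = −8q + 5 ⇒ q = 9/17.

13/17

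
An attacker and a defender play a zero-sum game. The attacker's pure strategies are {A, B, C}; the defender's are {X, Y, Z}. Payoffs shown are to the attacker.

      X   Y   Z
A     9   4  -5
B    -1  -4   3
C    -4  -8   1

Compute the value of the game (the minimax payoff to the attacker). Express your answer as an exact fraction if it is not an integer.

-1/2

Row minima: A → -5, B → -4, C → -8; maximin = -4.
Column maxima: X → 9, Y → 4, Z → 3; minimax = 3.
-4 ≠ 3, so there is no saddle point; optimal play is mixed.
C is strictly dominated by B, so the attacker never plays it.
X is strictly dominated by Y (it gives the attacker strictly more in every row), so the defender never plays it.
On the remaining 2×2 (A, B vs Y, Z):
Let the attacker play A with probability p. Expected payoff against Y: 4p + (-4)(1−p) = 8p − 4; against Z: (-5)p + 3(1−p) = −8p + 3.
Setting these equal: 8p − 4 = −8p + 3 ⇒ 16p = 7 ⇒ p = 7/16, and the value is (8)·(7/16) − 4 = -1/2.
For the defender: with q = P(Y), equating A's and B's payoffs gives 9q − 5 = −7q + 3 ⇒ q = 1/2.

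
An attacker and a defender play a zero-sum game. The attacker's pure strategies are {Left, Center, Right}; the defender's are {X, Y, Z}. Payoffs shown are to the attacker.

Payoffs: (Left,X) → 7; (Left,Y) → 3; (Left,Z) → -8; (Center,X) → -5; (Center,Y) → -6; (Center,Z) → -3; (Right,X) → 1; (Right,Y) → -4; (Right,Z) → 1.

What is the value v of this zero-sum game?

Row minima: Left → -8, Center → -6, Right → -4; maximin = -4.
Column maxima: X → 7, Y → 3, Z → 1; minimax = 1.
-4 ≠ 1, so there is no saddle point; optimal play is mixed.
Center is strictly dominated by Right, so the attacker never plays it.
X is strictly dominated by Y (it gives the attacker strictly more in every row), so the defender never plays it.
On the remaining 2×2 (Left, Right vs Y, Z):
Let the attacker play Left with probability p. Expected payoff against Y: 3p + (-4)(1−p) = 7p − 4; against Z: (-8)p + 1(1−p) = −9p + 1.
Setting these equal: 7p − 4 = −9p + 1 ⇒ 16p = 5 ⇒ p = 5/16, and the value is (7)·(5/16) − 4 = -29/16.
For the defender: with q = P(Y), equating Left's and Right's payoffs gives 11q − 8 = −5q + 1 ⇒ q = 9/16.

-29/16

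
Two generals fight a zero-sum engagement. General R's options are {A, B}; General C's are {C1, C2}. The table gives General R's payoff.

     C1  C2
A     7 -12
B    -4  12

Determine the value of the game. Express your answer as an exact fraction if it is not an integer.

36/35

Row minima: A → -12, B → -4; maximin = -4.
Column maxima: C1 → 7, C2 → 12; minimax = 7.
-4 ≠ 7, so there is no saddle point; optimal play is mixed.
Let General R play A with probability p. Expected payoff against C1: 7p + (-4)(1−p) = 11p − 4; against C2: (-12)p + 12(1−p) = −24p + 12.
Setting these equal: 11p − 4 = −24p + 12 ⇒ 35p = 16 ⇒ p = 16/35, and the value is (11)·(16/35) − 4 = 36/35.
For General C: with q = P(C1), equating A's and B's payoffs gives 19q − 12 = −16q + 12 ⇒ q = 24/35.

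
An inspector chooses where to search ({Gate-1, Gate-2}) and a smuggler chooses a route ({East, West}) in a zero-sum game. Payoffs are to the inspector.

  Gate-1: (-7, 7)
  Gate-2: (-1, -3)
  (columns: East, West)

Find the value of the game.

Row minima: Gate-1 → -7, Gate-2 → -3; maximin = -3.
Column maxima: East → -1, West → 7; minimax = -1.
-3 ≠ -1, so there is no saddle point; optimal play is mixed.
Let the inspector play Gate-1 with probability p. Expected payoff against East: (-7)p + (-1)(1−p) = −6p − 1; against West: 7p + (-3)(1−p) = 10p − 3.
Setting these equal: −6p − 1 = 10p − 3 ⇒ −16p = -2 ⇒ p = 1/8, and the value is (-6)·(1/8) − 1 = -7/4.
For the smuggler: with q = P(East), equating Gate-1's and Gate-2's payoffs gives −14q + 7 = 2q − 3 ⇒ q = 5/8.

-7/4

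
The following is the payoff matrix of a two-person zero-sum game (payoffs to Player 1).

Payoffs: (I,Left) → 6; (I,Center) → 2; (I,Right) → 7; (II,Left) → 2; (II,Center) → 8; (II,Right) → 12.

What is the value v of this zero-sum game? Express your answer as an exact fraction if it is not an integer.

Row minima: I → 2, II → 2; maximin = 2.
Column maxima: Left → 6, Center → 8, Right → 12; minimax = 6.
2 ≠ 6, so there is no saddle point; optimal play is mixed.
Right is strictly dominated by Left (it gives Player 1 strictly more in every row), so Player 2 never plays it.
On the remaining 2×2 (I, II vs Left, Center):
Let Player 1 play I with probability p. Expected payoff against Left: 6p + 2(1−p) = 4p + 2; against Center: 2p + 8(1−p) = −6p + 8.
Setting these equal: 4p + 2 = −6p + 8 ⇒ 10p = 6 ⇒ p = 3/5, and the value is (4)·(3/5) + 2 = 22/5.
For Player 2: with q = P(Left), equating I's and II's payoffs gives 4q + 2 = −6q + 8 ⇒ q = 3/5.

22/5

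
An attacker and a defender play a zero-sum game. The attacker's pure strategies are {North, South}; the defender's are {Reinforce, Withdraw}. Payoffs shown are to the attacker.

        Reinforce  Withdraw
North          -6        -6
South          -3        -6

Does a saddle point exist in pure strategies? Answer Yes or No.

Row minima: North → -6, South → -6; maximin = -6.
Column maxima: Reinforce → -3, Withdraw → -6; minimax = -6.
maximin = minimax = -6, so a saddle point exists.

Yes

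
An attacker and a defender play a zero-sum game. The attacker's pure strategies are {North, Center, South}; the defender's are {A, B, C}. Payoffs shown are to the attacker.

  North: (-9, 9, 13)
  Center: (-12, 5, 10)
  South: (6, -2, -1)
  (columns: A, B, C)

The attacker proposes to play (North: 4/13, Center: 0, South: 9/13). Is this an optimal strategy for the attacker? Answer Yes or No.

Against A this mix gives (4/13)·(-9) + (9/13)·6 = 18/13.
Against B this mix gives (4/13)·9 + (9/13)·(-2) = 18/13.
Against C this mix gives (4/13)·13 + (9/13)·(-1) = 43/13.
All of the defender's active replies (A, B) yield 18/13, and no column does worse for the attacker. The mix makes the defender indifferent and guarantees 18/13, so it is optimal.

Yes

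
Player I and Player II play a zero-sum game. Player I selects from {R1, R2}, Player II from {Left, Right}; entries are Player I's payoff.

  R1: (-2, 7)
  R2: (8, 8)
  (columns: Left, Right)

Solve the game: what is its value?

Row minima: R1 → -2, R2 → 8; maximin = 8.
Column maxima: Left → 8, Right → 8; minimax = 8.
Since maximin = minimax = 8, there is a saddle point and the value is 8.

8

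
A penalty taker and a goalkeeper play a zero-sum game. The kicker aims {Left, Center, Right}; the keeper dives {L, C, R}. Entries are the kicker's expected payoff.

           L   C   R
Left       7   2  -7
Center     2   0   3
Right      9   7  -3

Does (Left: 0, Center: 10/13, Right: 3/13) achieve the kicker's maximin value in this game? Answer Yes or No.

Yes

Against L this mix gives (10/13)·2 + (3/13)·9 = 47/13.
Against C this mix gives (10/13)·0 + (3/13)·7 = 21/13.
Against R this mix gives (10/13)·3 + (3/13)·(-3) = 21/13.
All of the keeper's active replies (C, R) yield 21/13, and no column does worse for the kicker. The mix makes the keeper indifferent and guarantees 21/13, so it is optimal.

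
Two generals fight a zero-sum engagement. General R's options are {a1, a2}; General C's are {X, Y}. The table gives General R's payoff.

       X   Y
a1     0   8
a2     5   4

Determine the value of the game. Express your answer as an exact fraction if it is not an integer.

Row minima: a1 → 0, a2 → 4; maximin = 4.
Column maxima: X → 5, Y → 8; minimax = 5.
4 ≠ 5, so there is no saddle point; optimal play is mixed.
Let General R play a1 with probability p. Expected payoff against X: 0p + 5(1−p) = −5p + 5; against Y: 8p + 4(1−p) = 4p + 4.
Setting these equal: −5p + 5 = 4p + 4 ⇒ −9p = -1 ⇒ p = 1/9, and the value is (-5)·(1/9) + 5 = 40/9.
For General C: with q = P(X), equating a1's and a2's payoffs gives −8q + 8 = q + 4 ⇒ q = 4/9.

40/9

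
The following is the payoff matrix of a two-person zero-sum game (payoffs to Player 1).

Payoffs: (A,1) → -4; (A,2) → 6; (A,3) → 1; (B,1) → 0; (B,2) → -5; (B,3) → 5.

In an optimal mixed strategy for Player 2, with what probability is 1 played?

Row minima: A → -4, B → -5; maximin = -4.
Column maxima: 1 → 0, 2 → 6, 3 → 5; minimax = 0.
-4 ≠ 0, so there is no saddle point; optimal play is mixed.
3 is strictly dominated by 1 (it gives Player 1 strictly more in every row), so Player 2 never plays it.
On the remaining 2×2 (A, B vs 1, 2):
Let Player 1 play A with probability p. Expected payoff against 1: (-4)p + 0(1−p) = −4p; against 2: 6p + (-5)(1−p) = 11p − 5.
Setting these equal: −4p = 11p − 5 ⇒ −15p = -5 ⇒ p = 1/3, and the value is (-4)·(1/3) = -4/3.
For Player 2: with q = P(1), equating A's and B's payoffs gives −10q + 6 = 5q − 5 ⇒ q = 11/15.

11/15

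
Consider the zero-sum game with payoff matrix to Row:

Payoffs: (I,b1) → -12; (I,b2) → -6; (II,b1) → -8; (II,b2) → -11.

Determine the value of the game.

-28/3

Row minima: I → -12, II → -11; maximin = -11.
Column maxima: b1 → -8, b2 → -6; minimax = -8.
-11 ≠ -8, so there is no saddle point; optimal play is mixed.
Let Row play I with probability p. Expected payoff against b1: (-12)p + (-8)(1−p) = −4p − 8; against b2: (-6)p + (-11)(1−p) = 5p − 11.
Setting these equal: −4p − 8 = 5p − 11 ⇒ −9p = -3 ⇒ p = 1/3, and the value is (-4)·(1/3) − 8 = -28/3.
For Column: with q = P(b1), equating I's and II's payoffs gives −6q − 6 = 3q − 11 ⇒ q = 5/9.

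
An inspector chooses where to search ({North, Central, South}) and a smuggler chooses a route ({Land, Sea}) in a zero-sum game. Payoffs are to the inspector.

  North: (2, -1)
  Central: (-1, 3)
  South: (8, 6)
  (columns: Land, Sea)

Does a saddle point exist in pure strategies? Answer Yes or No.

Row minima: North → -1, Central → -1, South → 6; maximin = 6.
Column maxima: Land → 8, Sea → 6; minimax = 6.
maximin = minimax = 6, so a saddle point exists.

Yes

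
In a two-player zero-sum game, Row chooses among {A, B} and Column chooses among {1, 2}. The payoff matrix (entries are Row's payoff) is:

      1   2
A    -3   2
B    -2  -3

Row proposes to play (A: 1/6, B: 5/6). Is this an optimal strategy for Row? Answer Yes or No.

Yes

Against 1 this mix gives (1/6)·(-3) + (5/6)·(-2) = -13/6.
Against 2 this mix gives (1/6)·2 + (5/6)·(-3) = -13/6.
All of Column's active replies (1, 2) yield -13/6, and no column does worse for Row. The mix makes Column indifferent and guarantees -13/6, so it is optimal.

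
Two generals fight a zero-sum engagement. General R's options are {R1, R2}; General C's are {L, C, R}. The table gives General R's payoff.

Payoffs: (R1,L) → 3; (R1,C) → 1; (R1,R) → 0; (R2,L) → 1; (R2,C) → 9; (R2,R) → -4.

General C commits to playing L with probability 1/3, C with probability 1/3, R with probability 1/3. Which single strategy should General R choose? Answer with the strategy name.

R2

Expected payoff of R1: (1/3)·3 + (1/3)·1 + (1/3)·0 = 4/3.
Expected payoff of R2: (1/3)·1 + (1/3)·9 + (1/3)·(-4) = 2.
The largest is 2, so General R's best response is R2.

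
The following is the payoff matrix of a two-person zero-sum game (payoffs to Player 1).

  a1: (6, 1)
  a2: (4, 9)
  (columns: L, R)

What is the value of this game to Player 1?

Row minima: a1 → 1, a2 → 4; maximin = 4.
Column maxima: L → 6, R → 9; minimax = 6.
4 ≠ 6, so there is no saddle point; optimal play is mixed.
Let Player 1 play a1 with probability p. Expected payoff against L: 6p + 4(1−p) = 2p + 4; against R: 1p + 9(1−p) = −8p + 9.
Setting these equal: 2p + 4 = −8p + 9 ⇒ 10p = 5 ⇒ p = 1/2, and the value is (2)·(1/2) + 4 = 5.
For Player 2: with q = P(L), equating a1's and a2's payoffs gives 5q + 1 = −5q + 9 ⇒ q = 4/5.

5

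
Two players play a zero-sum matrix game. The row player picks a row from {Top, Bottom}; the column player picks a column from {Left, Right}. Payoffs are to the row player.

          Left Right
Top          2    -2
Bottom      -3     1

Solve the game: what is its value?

Row minima: Top → -2, Bottom → -3; maximin = -2.
Column maxima: Left → 2, Right → 1; minimax = 1.
-2 ≠ 1, so there is no saddle point; optimal play is mixed.
Let the row player play Top with probability p. Expected payoff against Left: 2p + (-3)(1−p) = 5p − 3; against Right: (-2)p + 1(1−p) = −3p + 1.
Setting these equal: 5p − 3 = −3p + 1 ⇒ 8p = 4 ⇒ p = 1/2, and the value is (5)·(1/2) − 3 = -1/2.
For the column player: with q = P(Left), equating Top's and Bottom's payoffs gives 4q − 2 = −4q + 1 ⇒ q = 3/8.

-1/2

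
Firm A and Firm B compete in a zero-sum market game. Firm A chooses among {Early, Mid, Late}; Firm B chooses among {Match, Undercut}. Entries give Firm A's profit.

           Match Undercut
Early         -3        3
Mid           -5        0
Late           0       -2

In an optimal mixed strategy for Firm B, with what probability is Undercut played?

Row minima: Early → -3, Mid → -5, Late → -2; maximin = -2.
Column maxima: Match → 0, Undercut → 3; minimax = 0.
-2 ≠ 0, so there is no saddle point; optimal play is mixed.
Mid is strictly dominated by Early, so Firm A never plays it.
On the remaining 2×2 (Early, Late vs Match, Undercut):
Let Firm A play Early with probability p. Expected payoff against Match: (-3)p + 0(1−p) = −3p; against Undercut: 3p + (-2)(1−p) = 5p − 2.
Setting these equal: −3p = 5p − 2 ⇒ −8p = -2 ⇒ p = 1/4, and the value is (-3)·(1/4) = -3/4.
For Firm B: with q = P(Match), equating Early's and Late's payoffs gives −6q + 3 = 2q − 2 ⇒ q = 5/8.

3/8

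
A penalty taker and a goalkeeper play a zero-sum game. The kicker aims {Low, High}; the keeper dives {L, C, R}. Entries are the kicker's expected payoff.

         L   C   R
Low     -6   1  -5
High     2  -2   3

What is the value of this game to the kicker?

-10/11

Row minima: Low → -6, High → -2; maximin = -2.
Column maxima: L → 2, C → 1, R → 3; minimax = 1.
-2 ≠ 1, so there is no saddle point; optimal play is mixed.
R is strictly dominated by L (it gives the kicker strictly more in every row), so the keeper never plays it.
On the remaining 2×2 (Low, High vs L, C):
Let the kicker play Low with probability p. Expected payoff against L: (-6)p + 2(1−p) = −8p + 2; against C: 1p + (-2)(1−p) = 3p − 2.
Setting these equal: −8p + 2 = 3p − 2 ⇒ −11p = -4 ⇒ p = 4/11, and the value is (-8)·(4/11) + 2 = -10/11.
For the keeper: with q = P(L), equating Low's and High's payoffs gives −7q + 1 = 4q − 2 ⇒ q = 3/11.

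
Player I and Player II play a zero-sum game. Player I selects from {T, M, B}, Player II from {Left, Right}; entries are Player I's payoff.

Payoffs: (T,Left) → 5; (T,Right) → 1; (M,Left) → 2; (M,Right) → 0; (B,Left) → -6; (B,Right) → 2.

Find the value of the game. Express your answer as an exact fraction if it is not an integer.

Row minima: T → 1, M → 0, B → -6; maximin = 1.
Column maxima: Left → 5, Right → 2; minimax = 2.
1 ≠ 2, so there is no saddle point; optimal play is mixed.
M is strictly dominated by T, so Player I never plays it.
On the remaining 2×2 (T, B vs Left, Right):
Let Player I play T with probability p. Expected payoff against Left: 5p + (-6)(1−p) = 11p − 6; against Right: 1p + 2(1−p) = −p + 2.
Setting these equal: 11p − 6 = −p + 2 ⇒ 12p = 8 ⇒ p = 2/3, and the value is (11)·(2/3) − 6 = 4/3.
For Player II: with q = P(Left), equating T's and B's payoffs gives 4q + 1 = −8q + 2 ⇒ q = 1/12.

4/3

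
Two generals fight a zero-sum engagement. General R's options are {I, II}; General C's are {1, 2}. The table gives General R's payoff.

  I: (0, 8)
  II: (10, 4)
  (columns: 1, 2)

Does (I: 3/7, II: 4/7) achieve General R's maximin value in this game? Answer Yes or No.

Yes

Against 1 this mix gives (3/7)·0 + (4/7)·10 = 40/7.
Against 2 this mix gives (3/7)·8 + (4/7)·4 = 40/7.
All of General C's active replies (1, 2) yield 40/7, and no column does worse for General R. The mix makes General C indifferent and guarantees 40/7, so it is optimal.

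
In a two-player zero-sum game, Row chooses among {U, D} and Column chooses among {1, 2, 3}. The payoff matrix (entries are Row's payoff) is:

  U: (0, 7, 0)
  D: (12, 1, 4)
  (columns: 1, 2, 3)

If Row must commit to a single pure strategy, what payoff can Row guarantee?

Row minima: U → 0, D → 1.
The best of these is 1.

1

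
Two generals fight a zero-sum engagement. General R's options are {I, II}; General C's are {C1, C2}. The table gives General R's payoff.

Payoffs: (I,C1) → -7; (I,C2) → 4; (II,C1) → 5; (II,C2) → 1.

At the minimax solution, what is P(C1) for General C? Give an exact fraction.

1/5

Row minima: I → -7, II → 1; maximin = 1.
Column maxima: C1 → 5, C2 → 4; minimax = 4.
1 ≠ 4, so there is no saddle point; optimal play is mixed.
Let General R play I with probability p. Expected payoff against C1: (-7)p + 5(1−p) = −12p + 5; against C2: 4p + 1(1−p) = 3p + 1.
Setting these equal: −12p + 5 = 3p + 1 ⇒ −15p = -4 ⇒ p = 4/15, and the value is (-12)·(4/15) + 5 = 9/5.
For General C: with q = P(C1), equating I's and II's payoffs gives −11q + 4 = 4q + 1 ⇒ q = 1/5.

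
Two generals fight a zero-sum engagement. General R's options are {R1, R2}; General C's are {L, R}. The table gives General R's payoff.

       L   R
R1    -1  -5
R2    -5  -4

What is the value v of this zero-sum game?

-21/5

Row minima: R1 → -5, R2 → -5; maximin = -5.
Column maxima: L → -1, R → -4; minimax = -4.
-5 ≠ -4, so there is no saddle point; optimal play is mixed.
Let General R play R1 with probability p. Expected payoff against L: (-1)p + (-5)(1−p) = 4p − 5; against R: (-5)p + (-4)(1−p) = −p − 4.
Setting these equal: 4p − 5 = −p − 4 ⇒ 5p = 1 ⇒ p = 1/5, and the value is (4)·(1/5) − 5 = -21/5.
For General C: with q = P(L), equating R1's and R2's payoffs gives 4q − 5 = −q − 4 ⇒ q = 1/5.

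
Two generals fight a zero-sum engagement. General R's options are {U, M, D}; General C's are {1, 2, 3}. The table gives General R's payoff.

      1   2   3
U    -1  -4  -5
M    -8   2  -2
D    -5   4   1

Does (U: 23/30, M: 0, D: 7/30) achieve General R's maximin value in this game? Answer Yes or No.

Against 1 this mix gives (23/30)·(-1) + (7/30)·(-5) = -29/15.
Against 2 this mix gives (23/30)·(-4) + (7/30)·4 = -32/15.
Against 3 this mix gives (23/30)·(-5) + (7/30)·1 = -18/5.
General C will play 3, holding General R to -18/5. Shifting weight toward the row that does better against 3 would raise this floor (the equalizing mix achieves -13/5 against both 3 and 1), so the proposed strategy is not optimal.

No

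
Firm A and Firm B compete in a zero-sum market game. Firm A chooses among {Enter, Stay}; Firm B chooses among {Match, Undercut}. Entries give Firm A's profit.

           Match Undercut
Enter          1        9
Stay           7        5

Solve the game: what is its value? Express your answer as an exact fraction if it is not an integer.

29/5

Row minima: Enter → 1, Stay → 5; maximin = 5.
Column maxima: Match → 7, Undercut → 9; minimax = 7.
5 ≠ 7, so there is no saddle point; optimal play is mixed.
Let Firm A play Enter with probability p. Expected payoff against Match: 1p + 7(1−p) = −6p + 7; against Undercut: 9p + 5(1−p) = 4p + 5.
Setting these equal: −6p + 7 = 4p + 5 ⇒ −10p = -2 ⇒ p = 1/5, and the value is (-6)·(1/5) + 7 = 29/5.
For Firm B: with q = P(Match), equating Enter's and Stay's payoffs gives −8q + 9 = 2q + 5 ⇒ q = 2/5.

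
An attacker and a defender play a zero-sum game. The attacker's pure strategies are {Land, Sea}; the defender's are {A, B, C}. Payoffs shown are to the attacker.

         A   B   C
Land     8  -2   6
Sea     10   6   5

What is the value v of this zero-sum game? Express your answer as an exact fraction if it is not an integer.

46/9

Row minima: Land → -2, Sea → 5; maximin = 5.
Column maxima: A → 10, B → 6, C → 6; minimax = 6.
5 ≠ 6, so there is no saddle point; optimal play is mixed.
A is strictly dominated by B (it gives the attacker strictly more in every row), so the defender never plays it.
On the remaining 2×2 (Land, Sea vs B, C):
Let the attacker play Land with probability p. Expected payoff against B: (-2)p + 6(1−p) = −8p + 6; against C: 6p + 5(1−p) = p + 5.
Setting these equal: −8p + 6 = p + 5 ⇒ −9p = -1 ⇒ p = 1/9, and the value is (-8)·(1/9) + 6 = 46/9.
For the defender: with q = P(B), equating Land's and Sea's payoffs gives −8q + 6 = q + 5 ⇒ q = 1/9.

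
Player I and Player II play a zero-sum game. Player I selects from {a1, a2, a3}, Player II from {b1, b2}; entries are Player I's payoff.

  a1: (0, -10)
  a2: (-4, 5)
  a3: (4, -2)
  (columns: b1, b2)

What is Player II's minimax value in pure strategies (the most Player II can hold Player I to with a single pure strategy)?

Column maxima: b1 → 4, b2 → 5.
The smallest of these is 4.

4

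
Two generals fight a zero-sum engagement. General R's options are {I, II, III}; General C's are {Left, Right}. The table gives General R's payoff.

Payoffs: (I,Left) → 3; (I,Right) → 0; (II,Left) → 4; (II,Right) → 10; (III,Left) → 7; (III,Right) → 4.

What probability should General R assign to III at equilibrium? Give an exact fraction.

2/3

Row minima: I → 0, II → 4, III → 4; maximin = 4.
Column maxima: Left → 7, Right → 10; minimax = 7.
4 ≠ 7, so there is no saddle point; optimal play is mixed.
I is strictly dominated by II, so General R never plays it.
On the remaining 2×2 (II, III vs Left, Right):
Let General R play II with probability p. Expected payoff against Left: 4p + 7(1−p) = −3p + 7; against Right: 10p + 4(1−p) = 6p + 4.
Setting these equal: −3p + 7 = 6p + 4 ⇒ −9p = -3 ⇒ p = 1/3, and the value is (-3)·(1/3) + 7 = 6.
For General C: with q = P(Left), equating II's and III's payoffs gives −6q + 10 = 3q + 4 ⇒ q = 2/3.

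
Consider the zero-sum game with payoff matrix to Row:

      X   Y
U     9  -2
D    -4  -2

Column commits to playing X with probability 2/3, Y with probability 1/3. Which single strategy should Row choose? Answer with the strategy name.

U

Expected payoff of U: (2/3)·9 + (1/3)·(-2) = 16/3.
Expected payoff of D: (2/3)·(-4) + (1/3)·(-2) = -10/3.
The largest is 16/3, so Row's best response is U.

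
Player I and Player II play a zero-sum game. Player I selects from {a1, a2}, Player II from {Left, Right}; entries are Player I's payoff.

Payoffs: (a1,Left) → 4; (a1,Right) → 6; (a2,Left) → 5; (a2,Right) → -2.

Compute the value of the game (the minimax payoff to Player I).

38/9

Row minima: a1 → 4, a2 → -2; maximin = 4.
Column maxima: Left → 5, Right → 6; minimax = 5.
4 ≠ 5, so there is no saddle point; optimal play is mixed.
Let Player I play a1 with probability p. Expected payoff against Left: 4p + 5(1−p) = −p + 5; against Right: 6p + (-2)(1−p) = 8p − 2.
Setting these equal: −p + 5 = 8p − 2 ⇒ −9p = -7 ⇒ p = 7/9, and the value is (-1)·(7/9) + 5 = 38/9.
For Player II: with q = P(Left), equating a1's and a2's payoffs gives −2q + 6 = 7q − 2 ⇒ q = 8/9.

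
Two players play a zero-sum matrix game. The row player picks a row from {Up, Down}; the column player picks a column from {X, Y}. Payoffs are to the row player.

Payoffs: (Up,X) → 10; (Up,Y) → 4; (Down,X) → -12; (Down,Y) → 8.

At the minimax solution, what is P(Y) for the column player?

Row minima: Up → 4, Down → -12; maximin = 4.
Column maxima: X → 10, Y → 8; minimax = 8.
4 ≠ 8, so there is no saddle point; optimal play is mixed.
Let the row player play Up with probability p. Expected payoff against X: 10p + (-12)(1−p) = 22p − 12; against Y: 4p + 8(1−p) = −4p + 8.
Setting these equal: 22p − 12 = −4p + 8 ⇒ 26p = 20 ⇒ p = 10/13, and the value is (22)·(10/13) − 12 = 64/13.
For the column player: with q = P(X), equating Up's and Down's payoffs gives 6q + 4 = −20q + 8 ⇒ q = 2/13.

11/13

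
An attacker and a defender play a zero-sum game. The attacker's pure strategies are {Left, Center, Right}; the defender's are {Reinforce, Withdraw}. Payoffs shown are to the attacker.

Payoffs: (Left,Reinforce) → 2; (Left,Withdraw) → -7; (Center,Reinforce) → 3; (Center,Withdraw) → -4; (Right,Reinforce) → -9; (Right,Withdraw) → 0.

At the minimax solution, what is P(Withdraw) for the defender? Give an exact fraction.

3/4

Row minima: Left → -7, Center → -4, Right → -9; maximin = -4.
Column maxima: Reinforce → 3, Withdraw → 0; minimax = 0.
-4 ≠ 0, so there is no saddle point; optimal play is mixed.
Left is strictly dominated by Center, so the attacker never plays it.
On the remaining 2×2 (Center, Right vs Reinforce, Withdraw):
Let the attacker play Center with probability p. Expected payoff against Reinforce: 3p + (-9)(1−p) = 12p − 9; against Withdraw: (-4)p + 0(1−p) = −4p.
Setting these equal: 12p − 9 = −4p ⇒ 16p = 9 ⇒ p = 9/16, and the value is (12)·(9/16) − 9 = -9/4.
For the defender: with q = P(Reinforce), equating Center's and Right's payoffs gives 7q − 4 = −9q ⇒ q = 1/4.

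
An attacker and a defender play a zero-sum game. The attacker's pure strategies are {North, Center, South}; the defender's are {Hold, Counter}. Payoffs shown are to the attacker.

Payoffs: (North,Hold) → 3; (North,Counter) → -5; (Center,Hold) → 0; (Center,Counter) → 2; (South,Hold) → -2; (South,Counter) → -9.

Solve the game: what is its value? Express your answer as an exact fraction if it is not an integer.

3/5

Row minima: North → -5, Center → 0, South → -9; maximin = 0.
Column maxima: Hold → 3, Counter → 2; minimax = 2.
0 ≠ 2, so there is no saddle point; optimal play is mixed.
South is strictly dominated by North, so the attacker never plays it.
On the remaining 2×2 (North, Center vs Hold, Counter):
Let the attacker play North with probability p. Expected payoff against Hold: 3p + 0(1−p) = 3p; against Counter: (-5)p + 2(1−p) = −7p + 2.
Setting these equal: 3p = −7p + 2 ⇒ 10p = 2 ⇒ p = 1/5, and the value is (3)·(1/5) = 3/5.
For the defender: with q = P(Hold), equating North's and Center's payoffs gives 8q − 5 = −2q + 2 ⇒ q = 7/10.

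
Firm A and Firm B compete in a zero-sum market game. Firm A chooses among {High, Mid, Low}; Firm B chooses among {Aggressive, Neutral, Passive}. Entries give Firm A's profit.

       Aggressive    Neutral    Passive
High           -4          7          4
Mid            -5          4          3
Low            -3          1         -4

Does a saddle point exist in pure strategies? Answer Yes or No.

Row minima: High → -4, Mid → -5, Low → -4; maximin = -4.
Column maxima: Aggressive → -3, Neutral → 7, Passive → 4; minimax = -3.
-4 ≠ -3, so no pure-strategy equilibrium exists.

No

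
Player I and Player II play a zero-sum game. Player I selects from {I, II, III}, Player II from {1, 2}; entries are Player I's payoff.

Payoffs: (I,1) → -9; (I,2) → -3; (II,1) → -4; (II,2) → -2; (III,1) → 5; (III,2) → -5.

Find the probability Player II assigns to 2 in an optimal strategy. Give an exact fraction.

3/4

Row minima: I → -9, II → -4, III → -5; maximin = -4.
Column maxima: 1 → 5, 2 → -2; minimax = -2.
-4 ≠ -2, so there is no saddle point; optimal play is mixed.
I is strictly dominated by II, so Player I never plays it.
On the remaining 2×2 (II, III vs 1, 2):
Let Player I play II with probability p. Expected payoff against 1: (-4)p + 5(1−p) = −9p + 5; against 2: (-2)p + (-5)(1−p) = 3p − 5.
Setting these equal: −9p + 5 = 3p − 5 ⇒ −12p = -10 ⇒ p = 5/6, and the value is (-9)·(5/6) + 5 = -5/2.
For Player II: with q = P(1), equating II's and III's payoffs gives −2q − 2 = 10q − 5 ⇒ q = 1/4.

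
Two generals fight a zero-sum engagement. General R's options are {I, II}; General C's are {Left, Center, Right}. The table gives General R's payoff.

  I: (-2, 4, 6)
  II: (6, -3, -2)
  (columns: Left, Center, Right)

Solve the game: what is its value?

Row minima: I → -2, II → -3; maximin = -2.
Column maxima: Left → 6, Center → 4, Right → 6; minimax = 4.
-2 ≠ 4, so there is no saddle point; optimal play is mixed.
Right is strictly dominated by Center (it gives General R strictly more in every row), so General C never plays it.
On the remaining 2×2 (I, II vs Left, Center):
Let General R play I with probability p. Expected payoff against Left: (-2)p + 6(1−p) = −8p + 6; against Center: 4p + (-3)(1−p) = 7p − 3.
Setting these equal: −8p + 6 = 7p − 3 ⇒ −15p = -9 ⇒ p = 3/5, and the value is (-8)·(3/5) + 6 = 6/5.
For General C: with q = P(Left), equating I's and II's payoffs gives −6q + 4 = 9q − 3 ⇒ q = 7/15.

6/5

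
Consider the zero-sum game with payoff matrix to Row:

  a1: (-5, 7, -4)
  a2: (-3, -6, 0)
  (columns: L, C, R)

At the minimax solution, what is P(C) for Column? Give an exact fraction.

Row minima: a1 → -5, a2 → -6; maximin = -5.
Column maxima: L → -3, C → 7, R → 0; minimax = -3.
-5 ≠ -3, so there is no saddle point; optimal play is mixed.
R is strictly dominated by L (it gives Row strictly more in every row), so Column never plays it.
On the remaining 2×2 (a1, a2 vs L, C):
Let Row play a1 with probability p. Expected payoff against L: (-5)p + (-3)(1−p) = −2p − 3; against C: 7p + (-6)(1−p) = 13p − 6.
Setting these equal: −2p − 3 = 13p − 6 ⇒ −15p = -3 ⇒ p = 1/5, and the value is (-2)·(1/5) − 3 = -17/5.
For Column: with q = P(L), equating a1's and a2's payoffs gives −12q + 7 = 3q − 6 ⇒ q = 13/15.

2/15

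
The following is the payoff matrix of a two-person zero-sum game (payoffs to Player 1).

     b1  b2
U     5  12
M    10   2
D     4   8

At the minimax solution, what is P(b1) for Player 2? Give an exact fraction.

2/3

Row minima: U → 5, M → 2, D → 4; maximin = 5.
Column maxima: b1 → 10, b2 → 12; minimax = 10.
5 ≠ 10, so there is no saddle point; optimal play is mixed.
D is strictly dominated by U, so Player 1 never plays it.
On the remaining 2×2 (U, M vs b1, b2):
Let Player 1 play U with probability p. Expected payoff against b1: 5p + 10(1−p) = −5p + 10; against b2: 12p + 2(1−p) = 10p + 2.
Setting these equal: −5p + 10 = 10p + 2 ⇒ −15p = -8 ⇒ p = 8/15, and the value is (-5)·(8/15) + 10 = 22/3.
For Player 2: with q = P(b1), equating U's and M's payoffs gives −7q + 12 = 8q + 2 ⇒ q = 2/3.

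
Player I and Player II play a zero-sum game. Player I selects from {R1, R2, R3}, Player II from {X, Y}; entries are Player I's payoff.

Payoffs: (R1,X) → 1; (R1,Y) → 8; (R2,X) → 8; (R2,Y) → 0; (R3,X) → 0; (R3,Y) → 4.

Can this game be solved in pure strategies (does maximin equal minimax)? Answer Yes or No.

Row minima: R1 → 1, R2 → 0, R3 → 0; maximin = 1.
Column maxima: X → 8, Y → 8; minimax = 8.
1 ≠ 8, so no pure-strategy equilibrium exists.

No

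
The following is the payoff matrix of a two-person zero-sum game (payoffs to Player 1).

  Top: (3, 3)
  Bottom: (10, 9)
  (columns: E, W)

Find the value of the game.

9

Row minima: Top → 3, Bottom → 9; maximin = 9.
Column maxima: E → 10, W → 9; minimax = 9.
Since maximin = minimax = 9, there is a saddle point and the value is 9.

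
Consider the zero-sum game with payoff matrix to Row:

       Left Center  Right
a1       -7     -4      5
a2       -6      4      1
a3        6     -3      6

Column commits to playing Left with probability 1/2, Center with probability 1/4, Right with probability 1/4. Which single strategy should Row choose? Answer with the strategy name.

Expected payoff of a1: (1/2)·(-7) + (1/4)·(-4) + (1/4)·5 = -13/4.
Expected payoff of a2: (1/2)·(-6) + (1/4)·4 + (1/4)·1 = -7/4.
Expected payoff of a3: (1/2)·6 + (1/4)·(-3) + (1/4)·6 = 15/4.
The largest is 15/4, so Row's best response is a3.

a3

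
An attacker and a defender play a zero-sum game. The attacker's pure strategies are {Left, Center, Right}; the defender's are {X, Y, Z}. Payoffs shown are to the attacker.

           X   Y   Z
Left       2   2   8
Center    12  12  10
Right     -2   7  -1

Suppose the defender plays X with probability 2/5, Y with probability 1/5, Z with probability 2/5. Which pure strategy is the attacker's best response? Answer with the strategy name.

Expected payoff of Left: (2/5)·2 + (1/5)·2 + (2/5)·8 = 22/5.
Expected payoff of Center: (2/5)·12 + (1/5)·12 + (2/5)·10 = 56/5.
Expected payoff of Right: (2/5)·(-2) + (1/5)·7 + (2/5)·(-1) = 1/5.
The largest is 56/5, so the attacker's best response is Center.

Center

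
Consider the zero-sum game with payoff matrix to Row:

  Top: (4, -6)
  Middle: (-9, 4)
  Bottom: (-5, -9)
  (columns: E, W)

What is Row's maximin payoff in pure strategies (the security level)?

-6

Row minima: Top → -6, Middle → -9, Bottom → -9.
The best of these is -6.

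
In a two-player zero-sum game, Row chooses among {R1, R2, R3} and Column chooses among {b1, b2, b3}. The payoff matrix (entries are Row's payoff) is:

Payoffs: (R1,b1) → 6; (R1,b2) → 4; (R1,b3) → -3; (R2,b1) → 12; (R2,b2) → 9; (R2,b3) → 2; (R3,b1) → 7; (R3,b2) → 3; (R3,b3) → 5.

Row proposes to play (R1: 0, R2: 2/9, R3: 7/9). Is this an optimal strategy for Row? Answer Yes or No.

Against b1 this mix gives (2/9)·12 + (7/9)·7 = 73/9.
Against b2 this mix gives (2/9)·9 + (7/9)·3 = 13/3.
Against b3 this mix gives (2/9)·2 + (7/9)·5 = 13/3.
All of Column's active replies (b2, b3) yield 13/3, and no column does worse for Row. The mix makes Column indifferent and guarantees 13/3, so it is optimal.

Yes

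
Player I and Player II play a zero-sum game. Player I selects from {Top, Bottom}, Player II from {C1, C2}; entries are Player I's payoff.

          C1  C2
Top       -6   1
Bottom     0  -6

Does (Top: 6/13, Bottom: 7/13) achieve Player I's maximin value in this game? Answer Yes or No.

Against C1 this mix gives (6/13)·(-6) + (7/13)·0 = -36/13.
Against C2 this mix gives (6/13)·1 + (7/13)·(-6) = -36/13.
All of Player II's active replies (C1, C2) yield -36/13, and no column does worse for Player I. The mix makes Player II indifferent and guarantees -36/13, so it is optimal.

Yes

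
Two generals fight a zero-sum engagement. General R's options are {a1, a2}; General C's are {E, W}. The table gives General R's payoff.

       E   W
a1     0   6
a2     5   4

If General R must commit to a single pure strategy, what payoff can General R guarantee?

Row minima: a1 → 0, a2 → 4.
The best of these is 4.

4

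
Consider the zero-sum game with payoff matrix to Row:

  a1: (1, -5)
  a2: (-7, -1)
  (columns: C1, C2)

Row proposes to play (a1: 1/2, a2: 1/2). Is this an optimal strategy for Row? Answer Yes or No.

Against C1 this mix gives (1/2)·1 + (1/2)·(-7) = -3.
Against C2 this mix gives (1/2)·(-5) + (1/2)·(-1) = -3.
All of Column's active replies (C1, C2) yield -3, and no column does worse for Row. The mix makes Column indifferent and guarantees -3, so it is optimal.

Yes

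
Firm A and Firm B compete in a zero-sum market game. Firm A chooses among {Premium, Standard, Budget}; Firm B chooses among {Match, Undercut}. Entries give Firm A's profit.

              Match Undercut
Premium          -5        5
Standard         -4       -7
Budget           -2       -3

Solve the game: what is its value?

-25/11

Row minima: Premium → -5, Standard → -7, Budget → -3; maximin = -3.
Column maxima: Match → -2, Undercut → 5; minimax = -2.
-3 ≠ -2, so there is no saddle point; optimal play is mixed.
Standard is strictly dominated by Budget, so Firm A never plays it.
On the remaining 2×2 (Premium, Budget vs Match, Undercut):
Let Firm A play Premium with probability p. Expected payoff against Match: (-5)p + (-2)(1−p) = −3p − 2; against Undercut: 5p + (-3)(1−p) = 8p − 3.
Setting these equal: −3p − 2 = 8p − 3 ⇒ −11p = -1 ⇒ p = 1/11, and the value is (-3)·(1/11) − 2 = -25/11.
For Firm B: with q = P(Match), equating Premium's and Budget's payoffs gives −10q + 5 = q − 3 ⇒ q = 8/11.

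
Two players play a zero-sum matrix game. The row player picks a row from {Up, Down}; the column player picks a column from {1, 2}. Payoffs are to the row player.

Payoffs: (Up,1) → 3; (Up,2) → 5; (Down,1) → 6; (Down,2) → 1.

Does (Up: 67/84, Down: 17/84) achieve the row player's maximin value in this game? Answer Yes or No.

Against 1 this mix gives (67/84)·3 + (17/84)·6 = 101/28.
Against 2 this mix gives (67/84)·5 + (17/84)·1 = 88/21.
The column player will play 1, holding the row player to 101/28. Shifting weight toward the row that does better against 1 would raise this floor (the equalizing mix achieves 27/7 against both 1 and 2), so the proposed strategy is not optimal.

No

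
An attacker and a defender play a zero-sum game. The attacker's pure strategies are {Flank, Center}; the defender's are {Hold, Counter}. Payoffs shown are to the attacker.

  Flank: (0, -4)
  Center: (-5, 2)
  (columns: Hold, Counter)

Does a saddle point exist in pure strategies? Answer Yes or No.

Row minima: Flank → -4, Center → -5; maximin = -4.
Column maxima: Hold → 0, Counter → 2; minimax = 0.
-4 ≠ 0, so no pure-strategy equilibrium exists.

No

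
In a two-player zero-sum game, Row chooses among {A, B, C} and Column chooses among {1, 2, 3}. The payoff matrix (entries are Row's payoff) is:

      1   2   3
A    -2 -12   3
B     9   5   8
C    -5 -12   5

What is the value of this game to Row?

5

Row minima: A → -12, B → 5, C → -12; maximin = 5.
Column maxima: 1 → 9, 2 → 5, 3 → 8; minimax = 5.
Since maximin = minimax = 5, there is a saddle point and the value is 5.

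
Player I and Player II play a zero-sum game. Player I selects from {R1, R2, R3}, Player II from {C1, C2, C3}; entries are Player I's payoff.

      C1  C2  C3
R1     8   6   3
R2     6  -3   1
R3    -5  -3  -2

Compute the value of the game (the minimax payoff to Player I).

3

Row minima: R1 → 3, R2 → -3, R3 → -5; maximin = 3.
Column maxima: C1 → 8, C2 → 6, C3 → 3; minimax = 3.
Since maximin = minimax = 3, there is a saddle point and the value is 3.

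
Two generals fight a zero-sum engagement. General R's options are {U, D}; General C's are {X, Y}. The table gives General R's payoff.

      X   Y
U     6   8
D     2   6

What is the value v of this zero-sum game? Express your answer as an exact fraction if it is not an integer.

Row minima: U → 6, D → 2; maximin = 6.
Column maxima: X → 6, Y → 8; minimax = 6.
Since maximin = minimax = 6, there is a saddle point and the value is 6.

6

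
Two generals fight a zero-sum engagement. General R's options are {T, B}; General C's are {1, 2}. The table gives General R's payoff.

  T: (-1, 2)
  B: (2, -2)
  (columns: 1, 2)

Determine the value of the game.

2/7

Row minima: T → -1, B → -2; maximin = -1.
Column maxima: 1 → 2, 2 → 2; minimax = 2.
-1 ≠ 2, so there is no saddle point; optimal play is mixed.
Let General R play T with probability p. Expected payoff against 1: (-1)p + 2(1−p) = −3p + 2; against 2: 2p + (-2)(1−p) = 4p − 2.
Setting these equal: −3p + 2 = 4p − 2 ⇒ −7p = -4 ⇒ p = 4/7, and the value is (-3)·(4/7) + 2 = 2/7.
For General C: with q = P(1), equating T's and B's payoffs gives −3q + 2 = 4q − 2 ⇒ q = 4/7.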